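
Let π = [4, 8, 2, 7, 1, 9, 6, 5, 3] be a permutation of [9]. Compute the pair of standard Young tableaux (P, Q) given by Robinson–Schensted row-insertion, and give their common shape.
P = [1, 3, 9] / [2, 5] / [4, 6] / [7] / [8];  Q = [1, 2, 6] / [3, 4] / [5, 7] / [8] / [9];  common shape = (3, 2, 2, 1, 1)

Row-insert the values π_1, π_2, … into P one at a time, bumping the leftmost entry strictly greater than the inserted value down to the next row. The recording tableau Q records, in position (i, j), the step at which that cell was added to P.
  Insert 4 (step 1): P = [4];  Q = [1]
  Insert 8 (step 2): P = [4, 8];  Q = [1, 2]
  Insert 2 (step 3): P = [2, 8] / [4];  Q = [1, 2] / [3]
  Insert 7 (step 4): P = [2, 7] / [4, 8];  Q = [1, 2] / [3, 4]
  Insert 1 (step 5): P = [1, 7] / [2, 8] / [4];  Q = [1, 2] / [3, 4] / [5]
  Insert 9 (step 6): P = [1, 7, 9] / [2, 8] / [4];  Q = [1, 2, 6] / [3, 4] / [5]
  Insert 6 (step 7): P = [1, 6, 9] / [2, 7] / [4, 8];  Q = [1, 2, 6] / [3, 4] / [5, 7]
  Insert 5 (step 8): P = [1, 5, 9] / [2, 6] / [4, 7] / [8];  Q = [1, 2, 6] / [3, 4] / [5, 7] / [8]
  Insert 3 (step 9): P = [1, 3, 9] / [2, 5] / [4, 6] / [7] / [8];  Q = [1, 2, 6] / [3, 4] / [5, 7] / [8] / [9]
Final shape: (3, 2, 2, 1, 1).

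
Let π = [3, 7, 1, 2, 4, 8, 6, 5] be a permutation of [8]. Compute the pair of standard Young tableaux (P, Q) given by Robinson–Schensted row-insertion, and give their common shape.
P = [1, 2, 4, 5] / [3, 6, 8] / [7];  Q = [1, 2, 5, 6] / [3, 4, 7] / [8];  common shape = (4, 3, 1)

Row-insert the values π_1, π_2, … into P one at a time, bumping the leftmost entry strictly greater than the inserted value down to the next row. The recording tableau Q records, in position (i, j), the step at which that cell was added to P.
  Insert 3 (step 1): P = [3];  Q = [1]
  Insert 7 (step 2): P = [3, 7];  Q = [1, 2]
  Insert 1 (step 3): P = [1, 7] / [3];  Q = [1, 2] / [3]
  Insert 2 (step 4): P = [1, 2] / [3, 7];  Q = [1, 2] / [3, 4]
  Insert 4 (step 5): P = [1, 2, 4] / [3, 7];  Q = [1, 2, 5] / [3, 4]
  Insert 8 (step 6): P = [1, 2, 4, 8] / [3, 7];  Q = [1, 2, 5, 6] / [3, 4]
  Insert 6 (step 7): P = [1, 2, 4, 6] / [3, 7, 8];  Q = [1, 2, 5, 6] / [3, 4, 7]
  Insert 5 (step 8): P = [1, 2, 4, 5] / [3, 6, 8] / [7];  Q = [1, 2, 5, 6] / [3, 4, 7] / [8]
Final shape: (4, 3, 1).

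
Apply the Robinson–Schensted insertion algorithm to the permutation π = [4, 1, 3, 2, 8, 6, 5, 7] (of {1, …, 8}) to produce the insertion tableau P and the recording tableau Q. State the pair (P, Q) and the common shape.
P = [1, 2, 5, 7] / [3, 6] / [4, 8];  Q = [1, 3, 5, 8] / [2, 6] / [4, 7];  common shape = (4, 2, 2)

Row-insert the values π_1, π_2, … into P one at a time, bumping the leftmost entry strictly greater than the inserted value down to the next row. The recording tableau Q records, in position (i, j), the step at which that cell was added to P.
  Insert 4 (step 1): P = [4];  Q = [1]
  Insert 1 (step 2): P = [1] / [4];  Q = [1] / [2]
  Insert 3 (step 3): P = [1, 3] / [4];  Q = [1, 3] / [2]
  Insert 2 (step 4): P = [1, 2] / [3] / [4];  Q = [1, 3] / [2] / [4]
  Insert 8 (step 5): P = [1, 2, 8] / [3] / [4];  Q = [1, 3, 5] / [2] / [4]
  Insert 6 (step 6): P = [1, 2, 6] / [3, 8] / [4];  Q = [1, 3, 5] / [2, 6] / [4]
  Insert 5 (step 7): P = [1, 2, 5] / [3, 6] / [4, 8];  Q = [1, 3, 5] / [2, 6] / [4, 7]
  Insert 7 (step 8): P = [1, 2, 5, 7] / [3, 6] / [4, 8];  Q = [1, 3, 5, 8] / [2, 6] / [4, 7]
Final shape: (4, 2, 2).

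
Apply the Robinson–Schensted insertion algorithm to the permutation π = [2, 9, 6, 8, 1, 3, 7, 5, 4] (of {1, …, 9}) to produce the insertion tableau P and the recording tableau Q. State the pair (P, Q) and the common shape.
P = [1, 3, 4] / [2, 5, 7] / [6] / [8] / [9];  Q = [1, 2, 4] / [3, 6, 7] / [5] / [8] / [9];  common shape = (3, 3, 1, 1, 1)

Row-insert the values π_1, π_2, … into P one at a time, bumping the leftmost entry strictly greater than the inserted value down to the next row. The recording tableau Q records, in position (i, j), the step at which that cell was added to P.
  Insert 2 (step 1): P = [2];  Q = [1]
  Insert 9 (step 2): P = [2, 9];  Q = [1, 2]
  Insert 6 (step 3): P = [2, 6] / [9];  Q = [1, 2] / [3]
  Insert 8 (step 4): P = [2, 6, 8] / [9];  Q = [1, 2, 4] / [3]
  Insert 1 (step 5): P = [1, 6, 8] / [2] / [9];  Q = [1, 2, 4] / [3] / [5]
  Insert 3 (step 6): P = [1, 3, 8] / [2, 6] / [9];  Q = [1, 2, 4] / [3, 6] / [5]
  Insert 7 (step 7): P = [1, 3, 7] / [2, 6, 8] / [9];  Q = [1, 2, 4] / [3, 6, 7] / [5]
  Insert 5 (step 8): P = [1, 3, 5] / [2, 6, 7] / [8] / [9];  Q = [1, 2, 4] / [3, 6, 7] / [5] / [8]
  Insert 4 (step 9): P = [1, 3, 4] / [2, 5, 7] / [6] / [8] / [9];  Q = [1, 2, 4] / [3, 6, 7] / [5] / [8] / [9]
Final shape: (3, 3, 1, 1, 1).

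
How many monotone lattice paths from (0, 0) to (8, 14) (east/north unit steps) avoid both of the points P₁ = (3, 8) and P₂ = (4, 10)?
Number of paths = 208120

Inclusion–exclusion. Total paths: C(22, 8) = 319770. Through P₁: C(11, 3)·C(11, 5) = 76230. Through P₂: C(14, 4)·C(8, 4) = 70070. Since P₁ is strictly southwest of P₂, a monotone path through both must visit P₁ then P₂; paths through both = C(11, 3)·C(3, 1)·C(8, 4) = 34650. Avoid both = 319770 − 76230 − 70070 + 34650 = 208120.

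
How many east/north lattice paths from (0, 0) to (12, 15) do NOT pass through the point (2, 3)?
Number of paths = 10917400

Total paths from (0, 0) to (12, 15): C(27, 12) = 17383860. Paths through (2, 3): (paths (0, 0) → (2, 3)) × (paths (2, 3) → (12, 15)) = C(5, 2) · C(22, 10) = 10 · 646646 = 6466460. Avoidance count = 17383860 − 6466460 = 10917400.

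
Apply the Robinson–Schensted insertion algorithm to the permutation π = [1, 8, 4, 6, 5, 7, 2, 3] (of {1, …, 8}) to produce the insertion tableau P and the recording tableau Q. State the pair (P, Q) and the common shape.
P = [1, 2, 3, 7] / [4, 5] / [6] / [8];  Q = [1, 2, 4, 6] / [3, 8] / [5] / [7];  common shape = (4, 2, 1, 1)

Row-insert the values π_1, π_2, … into P one at a time, bumping the leftmost entry strictly greater than the inserted value down to the next row. The recording tableau Q records, in position (i, j), the step at which that cell was added to P.
  Insert 1 (step 1): P = [1];  Q = [1]
  Insert 8 (step 2): P = [1, 8];  Q = [1, 2]
  Insert 4 (step 3): P = [1, 4] / [8];  Q = [1, 2] / [3]
  Insert 6 (step 4): P = [1, 4, 6] / [8];  Q = [1, 2, 4] / [3]
  Insert 5 (step 5): P = [1, 4, 5] / [6] / [8];  Q = [1, 2, 4] / [3] / [5]
  Insert 7 (step 6): P = [1, 4, 5, 7] / [6] / [8];  Q = [1, 2, 4, 6] / [3] / [5]
  Insert 2 (step 7): P = [1, 2, 5, 7] / [4] / [6] / [8];  Q = [1, 2, 4, 6] / [3] / [5] / [7]
  Insert 3 (step 8): P = [1, 2, 3, 7] / [4, 5] / [6] / [8];  Q = [1, 2, 4, 6] / [3, 8] / [5] / [7]
Final shape: (4, 2, 1, 1).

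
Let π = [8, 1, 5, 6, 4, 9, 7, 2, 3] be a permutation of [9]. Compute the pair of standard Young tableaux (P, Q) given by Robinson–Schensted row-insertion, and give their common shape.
P = [1, 2, 3, 7] / [4, 6] / [5, 9] / [8];  Q = [1, 3, 4, 6] / [2, 7] / [5, 9] / [8];  common shape = (4, 2, 2, 1)

Row-insert the values π_1, π_2, … into P one at a time, bumping the leftmost entry strictly greater than the inserted value down to the next row. The recording tableau Q records, in position (i, j), the step at which that cell was added to P.
  Insert 8 (step 1): P = [8];  Q = [1]
  Insert 1 (step 2): P = [1] / [8];  Q = [1] / [2]
  Insert 5 (step 3): P = [1, 5] / [8];  Q = [1, 3] / [2]
  Insert 6 (step 4): P = [1, 5, 6] / [8];  Q = [1, 3, 4] / [2]
  Insert 4 (step 5): P = [1, 4, 6] / [5] / [8];  Q = [1, 3, 4] / [2] / [5]
  Insert 9 (step 6): P = [1, 4, 6, 9] / [5] / [8];  Q = [1, 3, 4, 6] / [2] / [5]
  Insert 7 (step 7): P = [1, 4, 6, 7] / [5, 9] / [8];  Q = [1, 3, 4, 6] / [2, 7] / [5]
  Insert 2 (step 8): P = [1, 2, 6, 7] / [4, 9] / [5] / [8];  Q = [1, 3, 4, 6] / [2, 7] / [5] / [8]
  Insert 3 (step 9): P = [1, 2, 3, 7] / [4, 6] / [5, 9] / [8];  Q = [1, 3, 4, 6] / [2, 7] / [5, 9] / [8]
Final shape: (4, 2, 2, 1).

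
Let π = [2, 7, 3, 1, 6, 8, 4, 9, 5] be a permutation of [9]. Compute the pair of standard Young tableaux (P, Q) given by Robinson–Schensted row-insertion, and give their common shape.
P = [1, 3, 4, 5, 9] / [2, 6, 8] / [7];  Q = [1, 2, 5, 6, 8] / [3, 7, 9] / [4];  common shape = (5, 3, 1)

Row-insert the values π_1, π_2, … into P one at a time, bumping the leftmost entry strictly greater than the inserted value down to the next row. The recording tableau Q records, in position (i, j), the step at which that cell was added to P.
  Insert 2 (step 1): P = [2];  Q = [1]
  Insert 7 (step 2): P = [2, 7];  Q = [1, 2]
  Insert 3 (step 3): P = [2, 3] / [7];  Q = [1, 2] / [3]
  Insert 1 (step 4): P = [1, 3] / [2] / [7];  Q = [1, 2] / [3] / [4]
  Insert 6 (step 5): P = [1, 3, 6] / [2] / [7];  Q = [1, 2, 5] / [3] / [4]
  Insert 8 (step 6): P = [1, 3, 6, 8] / [2] / [7];  Q = [1, 2, 5, 6] / [3] / [4]
  Insert 4 (step 7): P = [1, 3, 4, 8] / [2, 6] / [7];  Q = [1, 2, 5, 6] / [3, 7] / [4]
  Insert 9 (step 8): P = [1, 3, 4, 8, 9] / [2, 6] / [7];  Q = [1, 2, 5, 6, 8] / [3, 7] / [4]
  Insert 5 (step 9): P = [1, 3, 4, 5, 9] / [2, 6, 8] / [7];  Q = [1, 2, 5, 6, 8] / [3, 7, 9] / [4]
Final shape: (5, 3, 1).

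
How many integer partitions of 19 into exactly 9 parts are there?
p(19, 9 parts) = 41

Partitions of n into exactly k parts are in bijection with partitions of n − k into at most k parts (subtract 1 from each part). So p(19, exactly 9) = p(10, parts ≤ 9). Computing via the recurrence p(m, j) = p(m, j−1) + p(m−j, j) gives 41.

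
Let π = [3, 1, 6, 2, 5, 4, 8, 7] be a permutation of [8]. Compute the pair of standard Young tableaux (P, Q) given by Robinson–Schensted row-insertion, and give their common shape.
P = [1, 2, 4, 7] / [3, 5, 8] / [6];  Q = [1, 3, 5, 7] / [2, 4, 8] / [6];  common shape = (4, 3, 1)

Row-insert the values π_1, π_2, … into P one at a time, bumping the leftmost entry strictly greater than the inserted value down to the next row. The recording tableau Q records, in position (i, j), the step at which that cell was added to P.
  Insert 3 (step 1): P = [3];  Q = [1]
  Insert 1 (step 2): P = [1] / [3];  Q = [1] / [2]
  Insert 6 (step 3): P = [1, 6] / [3];  Q = [1, 3] / [2]
  Insert 2 (step 4): P = [1, 2] / [3, 6];  Q = [1, 3] / [2, 4]
  Insert 5 (step 5): P = [1, 2, 5] / [3, 6];  Q = [1, 3, 5] / [2, 4]
  Insert 4 (step 6): P = [1, 2, 4] / [3, 5] / [6];  Q = [1, 3, 5] / [2, 4] / [6]
  Insert 8 (step 7): P = [1, 2, 4, 8] / [3, 5] / [6];  Q = [1, 3, 5, 7] / [2, 4] / [6]
  Insert 7 (step 8): P = [1, 2, 4, 7] / [3, 5, 8] / [6];  Q = [1, 3, 5, 7] / [2, 4, 8] / [6]
Final shape: (4, 3, 1).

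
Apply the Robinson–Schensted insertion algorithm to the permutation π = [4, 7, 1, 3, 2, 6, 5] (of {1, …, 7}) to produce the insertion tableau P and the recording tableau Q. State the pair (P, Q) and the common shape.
P = [1, 2, 5] / [3, 6] / [4, 7];  Q = [1, 2, 6] / [3, 4] / [5, 7];  common shape = (3, 2, 2)

Row-insert the values π_1, π_2, … into P one at a time, bumping the leftmost entry strictly greater than the inserted value down to the next row. The recording tableau Q records, in position (i, j), the step at which that cell was added to P.
  Insert 4 (step 1): P = [4];  Q = [1]
  Insert 7 (step 2): P = [4, 7];  Q = [1, 2]
  Insert 1 (step 3): P = [1, 7] / [4];  Q = [1, 2] / [3]
  Insert 3 (step 4): P = [1, 3] / [4, 7];  Q = [1, 2] / [3, 4]
  Insert 2 (step 5): P = [1, 2] / [3, 7] / [4];  Q = [1, 2] / [3, 4] / [5]
  Insert 6 (step 6): P = [1, 2, 6] / [3, 7] / [4];  Q = [1, 2, 6] / [3, 4] / [5]
  Insert 5 (step 7): P = [1, 2, 5] / [3, 6] / [4, 7];  Q = [1, 2, 6] / [3, 4] / [5, 7]
Final shape: (3, 2, 2).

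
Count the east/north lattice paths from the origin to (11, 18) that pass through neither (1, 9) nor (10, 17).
Number of paths = 17287140

Inclusion–exclusion. Total paths: C(29, 11) = 34597290. Through P₁: C(10, 1)·C(19, 10) = 923780. Through P₂: C(27, 10)·C(2, 1) = 16872570. Since P₁ is strictly southwest of P₂, a monotone path through both must visit P₁ then P₂; paths through both = C(10, 1)·C(17, 9)·C(2, 1) = 486200. Avoid both = 34597290 − 923780 − 16872570 + 486200 = 17287140.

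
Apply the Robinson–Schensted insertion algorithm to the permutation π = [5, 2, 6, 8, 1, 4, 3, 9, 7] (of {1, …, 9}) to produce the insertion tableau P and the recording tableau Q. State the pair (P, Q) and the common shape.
P = [1, 3, 7, 9] / [2, 4, 8] / [5, 6];  Q = [1, 3, 4, 8] / [2, 6, 9] / [5, 7];  common shape = (4, 3, 2)

Row-insert the values π_1, π_2, … into P one at a time, bumping the leftmost entry strictly greater than the inserted value down to the next row. The recording tableau Q records, in position (i, j), the step at which that cell was added to P.
  Insert 5 (step 1): P = [5];  Q = [1]
  Insert 2 (step 2): P = [2] / [5];  Q = [1] / [2]
  Insert 6 (step 3): P = [2, 6] / [5];  Q = [1, 3] / [2]
  Insert 8 (step 4): P = [2, 6, 8] / [5];  Q = [1, 3, 4] / [2]
  Insert 1 (step 5): P = [1, 6, 8] / [2] / [5];  Q = [1, 3, 4] / [2] / [5]
  Insert 4 (step 6): P = [1, 4, 8] / [2, 6] / [5];  Q = [1, 3, 4] / [2, 6] / [5]
  Insert 3 (step 7): P = [1, 3, 8] / [2, 4] / [5, 6];  Q = [1, 3, 4] / [2, 6] / [5, 7]
  Insert 9 (step 8): P = [1, 3, 8, 9] / [2, 4] / [5, 6];  Q = [1, 3, 4, 8] / [2, 6] / [5, 7]
  Insert 7 (step 9): P = [1, 3, 7, 9] / [2, 4, 8] / [5, 6];  Q = [1, 3, 4, 8] / [2, 6, 9] / [5, 7]
Final shape: (4, 3, 2).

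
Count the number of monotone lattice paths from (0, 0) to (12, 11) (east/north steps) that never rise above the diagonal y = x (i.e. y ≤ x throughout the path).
Number of paths = 208012

By the reflection principle (André's argument), the number of monotone paths to (12, 11) with n ≤ m that never go above y = x is C(23, 12) − C(23, 13) = 1352078 − 1144066 = 208012.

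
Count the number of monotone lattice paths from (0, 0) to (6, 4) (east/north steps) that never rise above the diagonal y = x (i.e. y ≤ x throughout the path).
Number of paths = 90

By the reflection principle (André's argument), the number of monotone paths to (6, 4) with n ≤ m that never go above y = x is C(10, 6) − C(10, 7) = 210 − 120 = 90.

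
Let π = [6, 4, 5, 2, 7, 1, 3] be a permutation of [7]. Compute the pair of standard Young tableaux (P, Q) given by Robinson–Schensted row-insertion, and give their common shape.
P = [1, 3, 7] / [2, 5] / [4] / [6];  Q = [1, 3, 5] / [2, 7] / [4] / [6];  common shape = (3, 2, 1, 1)

Row-insert the values π_1, π_2, … into P one at a time, bumping the leftmost entry strictly greater than the inserted value down to the next row. The recording tableau Q records, in position (i, j), the step at which that cell was added to P.
  Insert 6 (step 1): P = [6];  Q = [1]
  Insert 4 (step 2): P = [4] / [6];  Q = [1] / [2]
  Insert 5 (step 3): P = [4, 5] / [6];  Q = [1, 3] / [2]
  Insert 2 (step 4): P = [2, 5] / [4] / [6];  Q = [1, 3] / [2] / [4]
  Insert 7 (step 5): P = [2, 5, 7] / [4] / [6];  Q = [1, 3, 5] / [2] / [4]
  Insert 1 (step 6): P = [1, 5, 7] / [2] / [4] / [6];  Q = [1, 3, 5] / [2] / [4] / [6]
  Insert 3 (step 7): P = [1, 3, 7] / [2, 5] / [4] / [6];  Q = [1, 3, 5] / [2, 7] / [4] / [6]
Final shape: (3, 2, 1, 1).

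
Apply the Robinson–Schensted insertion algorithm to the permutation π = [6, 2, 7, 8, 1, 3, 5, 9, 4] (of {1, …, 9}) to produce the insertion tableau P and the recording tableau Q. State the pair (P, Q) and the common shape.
P = [1, 3, 4, 9] / [2, 5, 8] / [6, 7];  Q = [1, 3, 4, 8] / [2, 6, 7] / [5, 9];  common shape = (4, 3, 2)

Row-insert the values π_1, π_2, … into P one at a time, bumping the leftmost entry strictly greater than the inserted value down to the next row. The recording tableau Q records, in position (i, j), the step at which that cell was added to P.
  Insert 6 (step 1): P = [6];  Q = [1]
  Insert 2 (step 2): P = [2] / [6];  Q = [1] / [2]
  Insert 7 (step 3): P = [2, 7] / [6];  Q = [1, 3] / [2]
  Insert 8 (step 4): P = [2, 7, 8] / [6];  Q = [1, 3, 4] / [2]
  Insert 1 (step 5): P = [1, 7, 8] / [2] / [6];  Q = [1, 3, 4] / [2] / [5]
  Insert 3 (step 6): P = [1, 3, 8] / [2, 7] / [6];  Q = [1, 3, 4] / [2, 6] / [5]
  Insert 5 (step 7): P = [1, 3, 5] / [2, 7, 8] / [6];  Q = [1, 3, 4] / [2, 6, 7] / [5]
  Insert 9 (step 8): P = [1, 3, 5, 9] / [2, 7, 8] / [6];  Q = [1, 3, 4, 8] / [2, 6, 7] / [5]
  Insert 4 (step 9): P = [1, 3, 4, 9] / [2, 5, 8] / [6, 7];  Q = [1, 3, 4, 8] / [2, 6, 7] / [5, 9]
Final shape: (4, 3, 2).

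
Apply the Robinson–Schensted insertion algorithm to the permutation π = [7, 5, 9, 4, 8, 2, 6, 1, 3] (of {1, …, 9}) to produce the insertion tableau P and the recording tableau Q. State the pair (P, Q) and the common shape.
P = [1, 3] / [2, 6] / [4, 8] / [5, 9] / [7];  Q = [1, 3] / [2, 5] / [4, 7] / [6, 9] / [8];  common shape = (2, 2, 2, 2, 1)

Row-insert the values π_1, π_2, … into P one at a time, bumping the leftmost entry strictly greater than the inserted value down to the next row. The recording tableau Q records, in position (i, j), the step at which that cell was added to P.
  Insert 7 (step 1): P = [7];  Q = [1]
  Insert 5 (step 2): P = [5] / [7];  Q = [1] / [2]
  Insert 9 (step 3): P = [5, 9] / [7];  Q = [1, 3] / [2]
  Insert 4 (step 4): P = [4, 9] / [5] / [7];  Q = [1, 3] / [2] / [4]
  Insert 8 (step 5): P = [4, 8] / [5, 9] / [7];  Q = [1, 3] / [2, 5] / [4]
  Insert 2 (step 6): P = [2, 8] / [4, 9] / [5] / [7];  Q = [1, 3] / [2, 5] / [4] / [6]
  Insert 6 (step 7): P = [2, 6] / [4, 8] / [5, 9] / [7];  Q = [1, 3] / [2, 5] / [4, 7] / [6]
  Insert 1 (step 8): P = [1, 6] / [2, 8] / [4, 9] / [5] / [7];  Q = [1, 3] / [2, 5] / [4, 7] / [6] / [8]
  Insert 3 (step 9): P = [1, 3] / [2, 6] / [4, 8] / [5, 9] / [7];  Q = [1, 3] / [2, 5] / [4, 7] / [6, 9] / [8]
Final shape: (2, 2, 2, 2, 1).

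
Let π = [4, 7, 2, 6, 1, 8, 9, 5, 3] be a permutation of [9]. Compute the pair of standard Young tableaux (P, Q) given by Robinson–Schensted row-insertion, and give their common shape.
P = [1, 3, 8, 9] / [2, 5] / [4, 6] / [7];  Q = [1, 2, 6, 7] / [3, 4] / [5, 8] / [9];  common shape = (4, 2, 2, 1)

Row-insert the values π_1, π_2, … into P one at a time, bumping the leftmost entry strictly greater than the inserted value down to the next row. The recording tableau Q records, in position (i, j), the step at which that cell was added to P.
  Insert 4 (step 1): P = [4];  Q = [1]
  Insert 7 (step 2): P = [4, 7];  Q = [1, 2]
  Insert 2 (step 3): P = [2, 7] / [4];  Q = [1, 2] / [3]
  Insert 6 (step 4): P = [2, 6] / [4, 7];  Q = [1, 2] / [3, 4]
  Insert 1 (step 5): P = [1, 6] / [2, 7] / [4];  Q = [1, 2] / [3, 4] / [5]
  Insert 8 (step 6): P = [1, 6, 8] / [2, 7] / [4];  Q = [1, 2, 6] / [3, 4] / [5]
  Insert 9 (step 7): P = [1, 6, 8, 9] / [2, 7] / [4];  Q = [1, 2, 6, 7] / [3, 4] / [5]
  Insert 5 (step 8): P = [1, 5, 8, 9] / [2, 6] / [4, 7];  Q = [1, 2, 6, 7] / [3, 4] / [5, 8]
  Insert 3 (step 9): P = [1, 3, 8, 9] / [2, 5] / [4, 6] / [7];  Q = [1, 2, 6, 7] / [3, 4] / [5, 8] / [9]
Final shape: (4, 2, 2, 1).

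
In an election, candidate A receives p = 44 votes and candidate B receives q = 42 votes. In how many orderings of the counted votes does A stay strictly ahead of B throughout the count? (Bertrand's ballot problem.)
Strict-lead orderings = 150853479205085351660700

Total orderings of the 86 votes with 44 for A: C(86, 44) = 6486699605818670121410100. By the Bertrand ballot formula (Cycle Lemma / reflection principle), the number of orderings in which A is strictly ahead of B throughout is (p − q)/(p + q) · C(p + q, p) = (44 − 42)/(44 + 42) · 6486699605818670121410100 = 150853479205085351660700.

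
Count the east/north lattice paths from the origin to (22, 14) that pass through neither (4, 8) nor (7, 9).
Number of paths = 3583004340

Inclusion–exclusion. Total paths: C(36, 22) = 3796297200. Through P₁: C(12, 4)·C(24, 18) = 66625020. Through P₂: C(16, 7)·C(20, 15) = 177365760. Since P₁ is strictly southwest of P₂, a monotone path through both must visit P₁ then P₂; paths through both = C(12, 4)·C(4, 3)·C(20, 15) = 30697920. Avoid both = 3796297200 − 66625020 − 177365760 + 30697920 = 3583004340.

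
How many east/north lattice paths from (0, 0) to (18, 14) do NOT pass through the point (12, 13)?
Number of paths = 435033500

Total paths from (0, 0) to (18, 14): C(32, 18) = 471435600. Paths through (12, 13): (paths (0, 0) → (12, 13)) × (paths (12, 13) → (18, 14)) = C(25, 12) · C(7, 6) = 5200300 · 7 = 36402100. Avoidance count = 471435600 − 36402100 = 435033500.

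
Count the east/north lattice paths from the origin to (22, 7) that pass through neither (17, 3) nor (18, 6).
Number of paths = 766960

Inclusion–exclusion. Total paths: C(29, 22) = 1560780. Through P₁: C(20, 17)·C(9, 5) = 143640. Through P₂: C(24, 18)·C(5, 4) = 672980. Since P₁ is strictly southwest of P₂, a monotone path through both must visit P₁ then P₂; paths through both = C(20, 17)·C(4, 1)·C(5, 4) = 22800. Avoid both = 1560780 − 143640 − 672980 + 22800 = 766960.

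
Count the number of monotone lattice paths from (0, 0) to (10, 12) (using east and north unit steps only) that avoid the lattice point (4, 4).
Number of paths = 436436

Total paths from (0, 0) to (10, 12): C(22, 10) = 646646. Paths through (4, 4): (paths (0, 0) → (4, 4)) × (paths (4, 4) → (10, 12)) = C(8, 4) · C(14, 6) = 70 · 3003 = 210210. Avoidance count = 646646 − 210210 = 436436.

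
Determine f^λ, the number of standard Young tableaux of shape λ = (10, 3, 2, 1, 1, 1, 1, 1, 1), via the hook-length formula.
# SYT of shape (10, 3, 2, 1, 1, 1, 1, 1, 1) = 32920160

Hook-length formula: f^λ = n! / Π hook(c), product over all cells c of the Young diagram. For λ = (10, 3, 2, 1, 1, 1, 1, 1, 1), n = 21 boxes. Hook lengths by row (left-to-right, top-to-bottom): [18, 11, 9, 7, 6, 5, 4, 3, 2, 1]; [10, 3, 1]; [8, 1]; [6]; [5]; [4]; [3]; [2]; [1]. Product of hooks = 1551965184000. So f^λ = 21! / 1551965184000 = 51090942171709440000 / 1551965184000 = 32920160.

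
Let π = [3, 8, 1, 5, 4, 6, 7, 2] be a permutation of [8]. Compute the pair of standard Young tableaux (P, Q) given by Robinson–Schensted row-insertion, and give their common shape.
P = [1, 2, 6, 7] / [3, 4] / [5] / [8];  Q = [1, 2, 6, 7] / [3, 4] / [5] / [8];  common shape = (4, 2, 1, 1)

Row-insert the values π_1, π_2, … into P one at a time, bumping the leftmost entry strictly greater than the inserted value down to the next row. The recording tableau Q records, in position (i, j), the step at which that cell was added to P.
  Insert 3 (step 1): P = [3];  Q = [1]
  Insert 8 (step 2): P = [3, 8];  Q = [1, 2]
  Insert 1 (step 3): P = [1, 8] / [3];  Q = [1, 2] / [3]
  Insert 5 (step 4): P = [1, 5] / [3, 8];  Q = [1, 2] / [3, 4]
  Insert 4 (step 5): P = [1, 4] / [3, 5] / [8];  Q = [1, 2] / [3, 4] / [5]
  Insert 6 (step 6): P = [1, 4, 6] / [3, 5] / [8];  Q = [1, 2, 6] / [3, 4] / [5]
  Insert 7 (step 7): P = [1, 4, 6, 7] / [3, 5] / [8];  Q = [1, 2, 6, 7] / [3, 4] / [5]
  Insert 2 (step 8): P = [1, 2, 6, 7] / [3, 4] / [5] / [8];  Q = [1, 2, 6, 7] / [3, 4] / [5] / [8]
Final shape: (4, 2, 1, 1).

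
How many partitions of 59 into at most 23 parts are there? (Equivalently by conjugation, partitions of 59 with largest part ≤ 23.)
p(59, parts ≤ 23) = 750917

Use the recurrence p(n, m) = p(n, m−1) + p(n−m, m): either the largest part is < m (count p(n, m−1)) or the largest part is exactly m (remove one copy of m, count p(n−m, m)). With p(0, ·) = 1 this gives p(59, parts ≤ 23) = 750917. (By conjugating Young diagrams, this also counts partitions of 59 into at most 23 parts.)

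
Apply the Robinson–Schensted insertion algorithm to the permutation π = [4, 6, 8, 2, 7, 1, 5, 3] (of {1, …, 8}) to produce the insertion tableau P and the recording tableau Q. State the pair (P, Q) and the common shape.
P = [1, 3, 7] / [2, 5] / [4, 6] / [8];  Q = [1, 2, 3] / [4, 5] / [6, 7] / [8];  common shape = (3, 2, 2, 1)

Row-insert the values π_1, π_2, … into P one at a time, bumping the leftmost entry strictly greater than the inserted value down to the next row. The recording tableau Q records, in position (i, j), the step at which that cell was added to P.
  Insert 4 (step 1): P = [4];  Q = [1]
  Insert 6 (step 2): P = [4, 6];  Q = [1, 2]
  Insert 8 (step 3): P = [4, 6, 8];  Q = [1, 2, 3]
  Insert 2 (step 4): P = [2, 6, 8] / [4];  Q = [1, 2, 3] / [4]
  Insert 7 (step 5): P = [2, 6, 7] / [4, 8];  Q = [1, 2, 3] / [4, 5]
  Insert 1 (step 6): P = [1, 6, 7] / [2, 8] / [4];  Q = [1, 2, 3] / [4, 5] / [6]
  Insert 5 (step 7): P = [1, 5, 7] / [2, 6] / [4, 8];  Q = [1, 2, 3] / [4, 5] / [6, 7]
  Insert 3 (step 8): P = [1, 3, 7] / [2, 5] / [4, 6] / [8];  Q = [1, 2, 3] / [4, 5] / [6, 7] / [8]
Final shape: (3, 2, 2, 1).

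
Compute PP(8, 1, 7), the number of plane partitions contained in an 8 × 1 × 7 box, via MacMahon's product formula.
PP(8, 1, 7) = 6435

Evaluate the triple product over i = 1..8, j = 1..1, k = 1..7. The factors are (2/1) · (3/2) · (4/3) · (5/4) · (6/5) · (7/6) · (8/7) · (3/2) · … (56 factors total). The numerators and denominators telescope so the product is an integer; carrying out the multiplication exactly gives PP(8, 1, 7) = 6435.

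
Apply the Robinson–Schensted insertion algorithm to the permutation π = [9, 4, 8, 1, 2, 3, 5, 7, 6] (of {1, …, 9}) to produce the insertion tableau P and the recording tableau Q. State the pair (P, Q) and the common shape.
P = [1, 2, 3, 5, 6] / [4, 7] / [8] / [9];  Q = [1, 3, 6, 7, 8] / [2, 5] / [4] / [9];  common shape = (5, 2, 1, 1)

Row-insert the values π_1, π_2, … into P one at a time, bumping the leftmost entry strictly greater than the inserted value down to the next row. The recording tableau Q records, in position (i, j), the step at which that cell was added to P.
  Insert 9 (step 1): P = [9];  Q = [1]
  Insert 4 (step 2): P = [4] / [9];  Q = [1] / [2]
  Insert 8 (step 3): P = [4, 8] / [9];  Q = [1, 3] / [2]
  Insert 1 (step 4): P = [1, 8] / [4] / [9];  Q = [1, 3] / [2] / [4]
  Insert 2 (step 5): P = [1, 2] / [4, 8] / [9];  Q = [1, 3] / [2, 5] / [4]
  Insert 3 (step 6): P = [1, 2, 3] / [4, 8] / [9];  Q = [1, 3, 6] / [2, 5] / [4]
  Insert 5 (step 7): P = [1, 2, 3, 5] / [4, 8] / [9];  Q = [1, 3, 6, 7] / [2, 5] / [4]
  Insert 7 (step 8): P = [1, 2, 3, 5, 7] / [4, 8] / [9];  Q = [1, 3, 6, 7, 8] / [2, 5] / [4]
  Insert 6 (step 9): P = [1, 2, 3, 5, 6] / [4, 7] / [8] / [9];  Q = [1, 3, 6, 7, 8] / [2, 5] / [4] / [9]
Final shape: (5, 2, 1, 1).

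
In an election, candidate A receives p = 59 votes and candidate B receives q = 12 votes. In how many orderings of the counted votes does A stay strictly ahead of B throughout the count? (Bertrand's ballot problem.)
Strict-lead orderings = 8475051199160

Total orderings of the 71 votes with 59 for A: C(71, 59) = 12802736917880. By the Bertrand ballot formula (Cycle Lemma / reflection principle), the number of orderings in which A is strictly ahead of B throughout is (p − q)/(p + q) · C(p + q, p) = (59 − 12)/(59 + 12) · 12802736917880 = 8475051199160.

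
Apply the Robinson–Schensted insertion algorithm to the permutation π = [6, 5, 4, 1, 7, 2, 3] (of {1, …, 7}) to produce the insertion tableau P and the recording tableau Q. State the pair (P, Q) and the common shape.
P = [1, 2, 3] / [4, 7] / [5] / [6];  Q = [1, 5, 7] / [2, 6] / [3] / [4];  common shape = (3, 2, 1, 1)

Row-insert the values π_1, π_2, … into P one at a time, bumping the leftmost entry strictly greater than the inserted value down to the next row. The recording tableau Q records, in position (i, j), the step at which that cell was added to P.
  Insert 6 (step 1): P = [6];  Q = [1]
  Insert 5 (step 2): P = [5] / [6];  Q = [1] / [2]
  Insert 4 (step 3): P = [4] / [5] / [6];  Q = [1] / [2] / [3]
  Insert 1 (step 4): P = [1] / [4] / [5] / [6];  Q = [1] / [2] / [3] / [4]
  Insert 7 (step 5): P = [1, 7] / [4] / [5] / [6];  Q = [1, 5] / [2] / [3] / [4]
  Insert 2 (step 6): P = [1, 2] / [4, 7] / [5] / [6];  Q = [1, 5] / [2, 6] / [3] / [4]
  Insert 3 (step 7): P = [1, 2, 3] / [4, 7] / [5] / [6];  Q = [1, 5, 7] / [2, 6] / [3] / [4]
Final shape: (3, 2, 1, 1).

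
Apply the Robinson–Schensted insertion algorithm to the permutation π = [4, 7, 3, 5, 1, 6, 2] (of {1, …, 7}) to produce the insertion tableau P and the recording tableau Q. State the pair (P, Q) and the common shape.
P = [1, 2, 6] / [3, 5] / [4, 7];  Q = [1, 2, 6] / [3, 4] / [5, 7];  common shape = (3, 2, 2)

Row-insert the values π_1, π_2, … into P one at a time, bumping the leftmost entry strictly greater than the inserted value down to the next row. The recording tableau Q records, in position (i, j), the step at which that cell was added to P.
  Insert 4 (step 1): P = [4];  Q = [1]
  Insert 7 (step 2): P = [4, 7];  Q = [1, 2]
  Insert 3 (step 3): P = [3, 7] / [4];  Q = [1, 2] / [3]
  Insert 5 (step 4): P = [3, 5] / [4, 7];  Q = [1, 2] / [3, 4]
  Insert 1 (step 5): P = [1, 5] / [3, 7] / [4];  Q = [1, 2] / [3, 4] / [5]
  Insert 6 (step 6): P = [1, 5, 6] / [3, 7] / [4];  Q = [1, 2, 6] / [3, 4] / [5]
  Insert 2 (step 7): P = [1, 2, 6] / [3, 5] / [4, 7];  Q = [1, 2, 6] / [3, 4] / [5, 7]
Final shape: (3, 2, 2).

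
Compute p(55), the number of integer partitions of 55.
p(55) = 451276

Compute p(n) via the recurrence p(n, m) = p(n, m−1) + p(n−m, m), where p(n, m) counts partitions of n with all parts ≤ m and p(n) = p(n, n). The base cases are p(0, m) = 1 and p(n, 0) = 0 for n > 0. Filling the table yields p(55) = 451276. (Euler's pentagonal recurrence is an alternative.)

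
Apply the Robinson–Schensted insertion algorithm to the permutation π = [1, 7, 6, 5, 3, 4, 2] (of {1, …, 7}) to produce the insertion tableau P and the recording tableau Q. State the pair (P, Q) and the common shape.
P = [1, 2, 4] / [3] / [5] / [6] / [7];  Q = [1, 2, 6] / [3] / [4] / [5] / [7];  common shape = (3, 1, 1, 1, 1)

Row-insert the values π_1, π_2, … into P one at a time, bumping the leftmost entry strictly greater than the inserted value down to the next row. The recording tableau Q records, in position (i, j), the step at which that cell was added to P.
  Insert 1 (step 1): P = [1];  Q = [1]
  Insert 7 (step 2): P = [1, 7];  Q = [1, 2]
  Insert 6 (step 3): P = [1, 6] / [7];  Q = [1, 2] / [3]
  Insert 5 (step 4): P = [1, 5] / [6] / [7];  Q = [1, 2] / [3] / [4]
  Insert 3 (step 5): P = [1, 3] / [5] / [6] / [7];  Q = [1, 2] / [3] / [4] / [5]
  Insert 4 (step 6): P = [1, 3, 4] / [5] / [6] / [7];  Q = [1, 2, 6] / [3] / [4] / [5]
  Insert 2 (step 7): P = [1, 2, 4] / [3] / [5] / [6] / [7];  Q = [1, 2, 6] / [3] / [4] / [5] / [7]
Final shape: (3, 1, 1, 1, 1).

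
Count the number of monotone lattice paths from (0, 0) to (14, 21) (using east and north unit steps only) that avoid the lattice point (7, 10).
Number of paths = 1701046248

Total paths from (0, 0) to (14, 21): C(35, 14) = 2319959400. Paths through (7, 10): (paths (0, 0) → (7, 10)) × (paths (7, 10) → (14, 21)) = C(17, 7) · C(18, 7) = 19448 · 31824 = 618913152. Avoidance count = 2319959400 − 618913152 = 1701046248.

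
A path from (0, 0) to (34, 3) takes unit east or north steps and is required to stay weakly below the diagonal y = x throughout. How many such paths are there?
Number of paths = 7104

By the reflection principle (André's argument), the number of monotone paths to (34, 3) with n ≤ m that never go above y = x is C(37, 34) − C(37, 35) = 7770 − 666 = 7104.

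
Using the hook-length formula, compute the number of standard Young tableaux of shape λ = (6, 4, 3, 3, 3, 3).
# SYT of shape (6, 4, 3, 3, 3, 3) = 407386980

Hook-length formula: f^λ = n! / Π hook(c), product over all cells c of the Young diagram. For λ = (6, 4, 3, 3, 3, 3), n = 22 boxes. Hook lengths by row (left-to-right, top-to-bottom): [11, 10, 9, 4, 2, 1]; [8, 7, 6, 1]; [6, 5, 4]; [5, 4, 3]; [4, 3, 2]; [3, 2, 1]. Product of hooks = 2759049216000. So f^λ = 22! / 2759049216000 = 1124000727777607680000 / 2759049216000 = 407386980.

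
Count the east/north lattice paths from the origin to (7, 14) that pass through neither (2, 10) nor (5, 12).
Number of paths = 74796

Inclusion–exclusion. Total paths: C(21, 7) = 116280. Through P₁: C(12, 2)·C(9, 5) = 8316. Through P₂: C(17, 5)·C(4, 2) = 37128. Since P₁ is strictly southwest of P₂, a monotone path through both must visit P₁ then P₂; paths through both = C(12, 2)·C(5, 3)·C(4, 2) = 3960. Avoid both = 116280 − 8316 − 37128 + 3960 = 74796.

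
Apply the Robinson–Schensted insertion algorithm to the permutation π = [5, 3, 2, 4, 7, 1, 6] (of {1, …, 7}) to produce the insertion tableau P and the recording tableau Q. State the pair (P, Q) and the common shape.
P = [1, 4, 6] / [2, 7] / [3] / [5];  Q = [1, 4, 5] / [2, 7] / [3] / [6];  common shape = (3, 2, 1, 1)

Row-insert the values π_1, π_2, … into P one at a time, bumping the leftmost entry strictly greater than the inserted value down to the next row. The recording tableau Q records, in position (i, j), the step at which that cell was added to P.
  Insert 5 (step 1): P = [5];  Q = [1]
  Insert 3 (step 2): P = [3] / [5];  Q = [1] / [2]
  Insert 2 (step 3): P = [2] / [3] / [5];  Q = [1] / [2] / [3]
  Insert 4 (step 4): P = [2, 4] / [3] / [5];  Q = [1, 4] / [2] / [3]
  Insert 7 (step 5): P = [2, 4, 7] / [3] / [5];  Q = [1, 4, 5] / [2] / [3]
  Insert 1 (step 6): P = [1, 4, 7] / [2] / [3] / [5];  Q = [1, 4, 5] / [2] / [3] / [6]
  Insert 6 (step 7): P = [1, 4, 6] / [2, 7] / [3] / [5];  Q = [1, 4, 5] / [2, 7] / [3] / [6]
Final shape: (3, 2, 1, 1).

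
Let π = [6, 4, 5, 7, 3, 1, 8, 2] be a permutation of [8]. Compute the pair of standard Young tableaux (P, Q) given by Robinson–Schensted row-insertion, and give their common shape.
P = [1, 2, 7, 8] / [3, 5] / [4] / [6];  Q = [1, 3, 4, 7] / [2, 8] / [5] / [6];  common shape = (4, 2, 1, 1)

Row-insert the values π_1, π_2, … into P one at a time, bumping the leftmost entry strictly greater than the inserted value down to the next row. The recording tableau Q records, in position (i, j), the step at which that cell was added to P.
  Insert 6 (step 1): P = [6];  Q = [1]
  Insert 4 (step 2): P = [4] / [6];  Q = [1] / [2]
  Insert 5 (step 3): P = [4, 5] / [6];  Q = [1, 3] / [2]
  Insert 7 (step 4): P = [4, 5, 7] / [6];  Q = [1, 3, 4] / [2]
  Insert 3 (step 5): P = [3, 5, 7] / [4] / [6];  Q = [1, 3, 4] / [2] / [5]
  Insert 1 (step 6): P = [1, 5, 7] / [3] / [4] / [6];  Q = [1, 3, 4] / [2] / [5] / [6]
  Insert 8 (step 7): P = [1, 5, 7, 8] / [3] / [4] / [6];  Q = [1, 3, 4, 7] / [2] / [5] / [6]
  Insert 2 (step 8): P = [1, 2, 7, 8] / [3, 5] / [4] / [6];  Q = [1, 3, 4, 7] / [2, 8] / [5] / [6]
Final shape: (4, 2, 1, 1).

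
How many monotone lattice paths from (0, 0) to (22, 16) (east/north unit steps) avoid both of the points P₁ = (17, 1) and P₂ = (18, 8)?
Number of paths = 21466440513

Inclusion–exclusion. Total paths: C(38, 22) = 22239974430. Through P₁: C(18, 17)·C(20, 5) = 279072. Through P₂: C(26, 18)·C(12, 4) = 773326125. Since P₁ is strictly southwest of P₂, a monotone path through both must visit P₁ then P₂; paths through both = C(18, 17)·C(8, 1)·C(12, 4) = 71280. Avoid both = 22239974430 − 279072 − 773326125 + 71280 = 21466440513.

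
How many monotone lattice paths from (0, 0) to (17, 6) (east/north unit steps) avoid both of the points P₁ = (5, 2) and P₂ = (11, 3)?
Number of paths = 44499

Inclusion–exclusion. Total paths: C(23, 17) = 100947. Through P₁: C(7, 5)·C(16, 12) = 38220. Through P₂: C(14, 11)·C(9, 6) = 30576. Since P₁ is strictly southwest of P₂, a monotone path through both must visit P₁ then P₂; paths through both = C(7, 5)·C(7, 6)·C(9, 6) = 12348. Avoid both = 100947 − 38220 − 30576 + 12348 = 44499.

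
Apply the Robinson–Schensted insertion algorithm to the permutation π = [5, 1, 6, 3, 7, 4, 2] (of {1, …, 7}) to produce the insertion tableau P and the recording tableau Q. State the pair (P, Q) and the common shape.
P = [1, 2, 4] / [3, 6, 7] / [5];  Q = [1, 3, 5] / [2, 4, 6] / [7];  common shape = (3, 3, 1)

Row-insert the values π_1, π_2, … into P one at a time, bumping the leftmost entry strictly greater than the inserted value down to the next row. The recording tableau Q records, in position (i, j), the step at which that cell was added to P.
  Insert 5 (step 1): P = [5];  Q = [1]
  Insert 1 (step 2): P = [1] / [5];  Q = [1] / [2]
  Insert 6 (step 3): P = [1, 6] / [5];  Q = [1, 3] / [2]
  Insert 3 (step 4): P = [1, 3] / [5, 6];  Q = [1, 3] / [2, 4]
  Insert 7 (step 5): P = [1, 3, 7] / [5, 6];  Q = [1, 3, 5] / [2, 4]
  Insert 4 (step 6): P = [1, 3, 4] / [5, 6, 7];  Q = [1, 3, 5] / [2, 4, 6]
  Insert 2 (step 7): P = [1, 2, 4] / [3, 6, 7] / [5];  Q = [1, 3, 5] / [2, 4, 6] / [7]
Final shape: (3, 3, 1).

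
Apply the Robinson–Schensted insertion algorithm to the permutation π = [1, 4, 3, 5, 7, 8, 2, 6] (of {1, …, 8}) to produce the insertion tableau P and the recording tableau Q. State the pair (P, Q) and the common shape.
P = [1, 2, 5, 6, 8] / [3, 7] / [4];  Q = [1, 2, 4, 5, 6] / [3, 8] / [7];  common shape = (5, 2, 1)

Row-insert the values π_1, π_2, … into P one at a time, bumping the leftmost entry strictly greater than the inserted value down to the next row. The recording tableau Q records, in position (i, j), the step at which that cell was added to P.
  Insert 1 (step 1): P = [1];  Q = [1]
  Insert 4 (step 2): P = [1, 4];  Q = [1, 2]
  Insert 3 (step 3): P = [1, 3] / [4];  Q = [1, 2] / [3]
  Insert 5 (step 4): P = [1, 3, 5] / [4];  Q = [1, 2, 4] / [3]
  Insert 7 (step 5): P = [1, 3, 5, 7] / [4];  Q = [1, 2, 4, 5] / [3]
  Insert 8 (step 6): P = [1, 3, 5, 7, 8] / [4];  Q = [1, 2, 4, 5, 6] / [3]
  Insert 2 (step 7): P = [1, 2, 5, 7, 8] / [3] / [4];  Q = [1, 2, 4, 5, 6] / [3] / [7]
  Insert 6 (step 8): P = [1, 2, 5, 6, 8] / [3, 7] / [4];  Q = [1, 2, 4, 5, 6] / [3, 8] / [7]
Final shape: (5, 2, 1).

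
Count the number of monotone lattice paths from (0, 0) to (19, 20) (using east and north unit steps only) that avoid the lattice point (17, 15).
Number of paths = 57043087290

Total paths from (0, 0) to (19, 20): C(39, 19) = 68923264410. Paths through (17, 15): (paths (0, 0) → (17, 15)) × (paths (17, 15) → (19, 20)) = C(32, 17) · C(7, 2) = 565722720 · 21 = 11880177120. Avoidance count = 68923264410 − 11880177120 = 57043087290.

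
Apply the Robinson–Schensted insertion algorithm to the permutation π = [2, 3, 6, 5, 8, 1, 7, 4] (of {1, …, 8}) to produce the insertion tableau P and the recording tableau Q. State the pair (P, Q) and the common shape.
P = [1, 3, 4, 7] / [2, 5] / [6, 8];  Q = [1, 2, 3, 5] / [4, 7] / [6, 8];  common shape = (4, 2, 2)

Row-insert the values π_1, π_2, … into P one at a time, bumping the leftmost entry strictly greater than the inserted value down to the next row. The recording tableau Q records, in position (i, j), the step at which that cell was added to P.
  Insert 2 (step 1): P = [2];  Q = [1]
  Insert 3 (step 2): P = [2, 3];  Q = [1, 2]
  Insert 6 (step 3): P = [2, 3, 6];  Q = [1, 2, 3]
  Insert 5 (step 4): P = [2, 3, 5] / [6];  Q = [1, 2, 3] / [4]
  Insert 8 (step 5): P = [2, 3, 5, 8] / [6];  Q = [1, 2, 3, 5] / [4]
  Insert 1 (step 6): P = [1, 3, 5, 8] / [2] / [6];  Q = [1, 2, 3, 5] / [4] / [6]
  Insert 7 (step 7): P = [1, 3, 5, 7] / [2, 8] / [6];  Q = [1, 2, 3, 5] / [4, 7] / [6]
  Insert 4 (step 8): P = [1, 3, 4, 7] / [2, 5] / [6, 8];  Q = [1, 2, 3, 5] / [4, 7] / [6, 8]
Final shape: (4, 2, 2).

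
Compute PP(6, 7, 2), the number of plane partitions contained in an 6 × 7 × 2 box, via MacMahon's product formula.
PP(6, 7, 2) = 736164

Evaluate the triple product over i = 1..6, j = 1..7, k = 1..2. The factors are (2/1) · (3/2) · (3/2) · (4/3) · (4/3) · (5/4) · (5/4) · (6/5) · … (84 factors total). The numerators and denominators telescope so the product is an integer; carrying out the multiplication exactly gives PP(6, 7, 2) = 736164.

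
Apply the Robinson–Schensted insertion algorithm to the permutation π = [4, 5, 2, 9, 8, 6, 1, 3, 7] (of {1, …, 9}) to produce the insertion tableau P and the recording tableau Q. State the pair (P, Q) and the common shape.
P = [1, 3, 6, 7] / [2, 5] / [4, 8] / [9];  Q = [1, 2, 4, 9] / [3, 5] / [6, 8] / [7];  common shape = (4, 2, 2, 1)

Row-insert the values π_1, π_2, … into P one at a time, bumping the leftmost entry strictly greater than the inserted value down to the next row. The recording tableau Q records, in position (i, j), the step at which that cell was added to P.
  Insert 4 (step 1): P = [4];  Q = [1]
  Insert 5 (step 2): P = [4, 5];  Q = [1, 2]
  Insert 2 (step 3): P = [2, 5] / [4];  Q = [1, 2] / [3]
  Insert 9 (step 4): P = [2, 5, 9] / [4];  Q = [1, 2, 4] / [3]
  Insert 8 (step 5): P = [2, 5, 8] / [4, 9];  Q = [1, 2, 4] / [3, 5]
  Insert 6 (step 6): P = [2, 5, 6] / [4, 8] / [9];  Q = [1, 2, 4] / [3, 5] / [6]
  Insert 1 (step 7): P = [1, 5, 6] / [2, 8] / [4] / [9];  Q = [1, 2, 4] / [3, 5] / [6] / [7]
  Insert 3 (step 8): P = [1, 3, 6] / [2, 5] / [4, 8] / [9];  Q = [1, 2, 4] / [3, 5] / [6, 8] / [7]
  Insert 7 (step 9): P = [1, 3, 6, 7] / [2, 5] / [4, 8] / [9];  Q = [1, 2, 4, 9] / [3, 5] / [6, 8] / [7]
Final shape: (4, 2, 2, 1).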